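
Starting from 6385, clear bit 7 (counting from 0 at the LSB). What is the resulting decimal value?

x = 1100011110001
bit 7 is currently 1; clear it via x & ~(1 << 7) = x & ~128
→ 1100001110001 = 6257

6257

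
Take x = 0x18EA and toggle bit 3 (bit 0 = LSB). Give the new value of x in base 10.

x = 0001100011101010
bit 3 is currently 1; toggle it via x ^ (1 << 3) = x ^ 8
→ 0001100011100010 = 6370

6370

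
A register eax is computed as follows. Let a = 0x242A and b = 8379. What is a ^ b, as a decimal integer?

0x242A = 10010000101010
8379 = 10000010111011
XOR → 00010010010001 = 1169

1169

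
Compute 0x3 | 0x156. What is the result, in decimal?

0x3 = 000000011
0x156 = 101010110
 OR → 101010111 = 343

343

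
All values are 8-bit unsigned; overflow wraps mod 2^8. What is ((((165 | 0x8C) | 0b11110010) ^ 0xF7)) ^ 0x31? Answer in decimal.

165 = 10100101
0x8C = 10001100
→ | → 10101101 = 173
0b11110010 = 11110010
→ | → 11111111 = 255
0xF7 = 11110111
→ ^ → 00001000 = 8
0x31 = 00110001
→ ^ → 00111001 = 57

57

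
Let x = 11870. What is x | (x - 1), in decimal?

x = 10111001011110 = 11870
x - 1 = 10111001011101
OR    = 10111001011111 = 11871
(x | (x - 1) sets all bits below the lowest set bit.)

11871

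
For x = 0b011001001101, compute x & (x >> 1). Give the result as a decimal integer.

516

x = 11001001101 = 1613
x>>1 = 01100100110
AND  = 01000000100 = 516
(x & (x >> 1) has a 1 wherever x has two consecutive 1 bits.)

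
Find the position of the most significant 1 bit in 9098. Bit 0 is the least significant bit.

13

9098 = 10001110001010
The topmost 1 is at position 13 (since 2^13 = 8192 ≤ 9098 < 16384).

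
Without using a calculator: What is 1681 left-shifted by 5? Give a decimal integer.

1681 = 0000011010010001
shift left by 5 → 1101001000100000 = 53792
(equivalently, 1681 × 2^5 = 1681 × 32)

53792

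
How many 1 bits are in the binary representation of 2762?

2762 = 101011001010
Count the 1s: 1 + 1 + 1 + 1 + 1 + 1 = 6

6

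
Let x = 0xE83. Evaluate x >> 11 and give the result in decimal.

1

0xE83 = 111010000011
shift right by 11 → 000000000001 = 1
(equivalently, floor(3715 / 2048))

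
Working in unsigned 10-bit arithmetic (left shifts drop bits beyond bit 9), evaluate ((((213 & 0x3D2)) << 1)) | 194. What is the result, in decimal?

213 = 0011010101
0x3D2 = 1111010010
→ & → 0011010000 = 208
→ << 1 (mod 2^10) → 0110100000 = 416
194 = 0011000010
→ | → 0111100010 = 482

482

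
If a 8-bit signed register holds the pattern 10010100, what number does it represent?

pattern = 10010100 (MSB is 1 ⇒ negative)
Invert: 01101011, add 1 → 01101100 = 108, so the value is -108.
(Equivalently: 148 - 2^8 = 148 - 256 = -108.)

-108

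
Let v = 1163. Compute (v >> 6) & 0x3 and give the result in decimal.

2

v = 10010001011
Shift right by 6: 10010
Mask low 2 bits: 10 = 2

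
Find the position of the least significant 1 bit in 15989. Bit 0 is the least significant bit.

15989 = 11111001110101
Trailing zeros: 0, so the lowest set bit is bit 0 (value 1).

0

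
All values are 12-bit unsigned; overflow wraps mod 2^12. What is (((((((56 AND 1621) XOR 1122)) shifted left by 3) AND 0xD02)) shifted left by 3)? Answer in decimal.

2048

56 = 000000111000
1621 = 011001010101
→ AND → 000000010000 = 16
1122 = 010001100010
→ XOR → 010001110010 = 1138
→ shifted left by 3 (mod 2^12) → 001110010000 = 912
0xD02 = 110100000010
→ AND → 000100000000 = 256
→ shifted left by 3 (mod 2^12) → 100000000000 = 2048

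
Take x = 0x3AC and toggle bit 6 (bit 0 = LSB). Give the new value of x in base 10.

1004

x = 1110101100
bit 6 is currently 0; toggle it via x ^ (1 << 6) = x ^ 64
→ 1111101100 = 1004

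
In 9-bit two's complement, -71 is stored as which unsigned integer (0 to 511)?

71 in 9 bits: 001000111
Invert: 110111000
Add 1:  110111001 = 441
(Check: 2^9 - 71 = 512 - 71 = 441.)

441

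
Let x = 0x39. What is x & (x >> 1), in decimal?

24

x = 111001 = 57
x>>1 = 011100
AND  = 011000 = 24
(x & (x >> 1) has a 1 wherever x has two consecutive 1 bits.)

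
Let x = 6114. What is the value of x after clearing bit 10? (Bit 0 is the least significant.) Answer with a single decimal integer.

5090

x = 01011111100010
bit 10 is currently 1; clear it via x & ~(1 << 10) = x & ~1024
→ 01001111100010 = 5090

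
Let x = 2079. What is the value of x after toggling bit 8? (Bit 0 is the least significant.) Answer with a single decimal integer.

2335

x = 0100000011111
bit 8 is currently 0; toggle it via x ^ (1 << 8) = x ^ 256
→ 0100100011111 = 2335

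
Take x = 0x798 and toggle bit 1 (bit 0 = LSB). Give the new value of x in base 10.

x = 011110011000
bit 1 is currently 0; toggle it via x ^ (1 << 1) = x ^ 2
→ 011110011010 = 1946

1946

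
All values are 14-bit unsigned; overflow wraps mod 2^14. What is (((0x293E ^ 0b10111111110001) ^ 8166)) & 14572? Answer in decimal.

0x293E = 10100100111110
0b10111111110001 = 10111111110001
→ ^ → 00011011001111 = 1743
8166 = 01111111100110
→ ^ → 01100100101001 = 6441
14572 = 11100011101100
→ & → 01100000101000 = 6184

6184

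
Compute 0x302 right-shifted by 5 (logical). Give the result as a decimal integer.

0x302 = 1100000010
shift right by 5 → 0000011000 = 24
(equivalently, floor(770 / 32))

24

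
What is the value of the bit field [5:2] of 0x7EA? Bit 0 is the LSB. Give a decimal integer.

v = 11111101010
Shift right by 2: 111111010
Mask low 4 bits: 1010 = 10

10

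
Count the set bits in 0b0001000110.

n = 1000110
Count the 1s: 1 + 1 + 1 = 3

3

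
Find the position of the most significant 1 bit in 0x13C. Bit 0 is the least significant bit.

8

0x13C = 100111100
The topmost 1 is at position 8 (since 2^8 = 256 ≤ 316 < 512).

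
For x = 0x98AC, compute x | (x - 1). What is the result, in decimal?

x = 1001100010101100 = 39084
x - 1 = 1001100010101011
OR    = 1001100010101111 = 39087
(x | (x - 1) sets all bits below the lowest set bit.)

39087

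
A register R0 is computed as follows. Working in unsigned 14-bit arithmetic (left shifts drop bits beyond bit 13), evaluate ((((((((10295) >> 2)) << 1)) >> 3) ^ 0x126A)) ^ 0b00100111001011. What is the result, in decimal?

10295 = 10100000110111
→ >> 2 → 00101000001101 = 2573
→ << 1 (mod 2^14) → 01010000011010 = 5146
→ >> 3 → 00001010000011 = 643
0x126A = 01001001101010
→ ^ → 01000011101001 = 4329
0b00100111001011 = 00100111001011
→ ^ → 01100100100010 = 6434

6434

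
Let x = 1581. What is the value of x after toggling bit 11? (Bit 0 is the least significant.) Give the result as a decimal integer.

3629

x = 011000101101
bit 11 is currently 0; toggle it via x ^ (1 << 11) = x ^ 2048
→ 111000101101 = 3629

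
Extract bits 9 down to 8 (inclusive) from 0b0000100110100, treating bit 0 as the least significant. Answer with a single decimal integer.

v = 0000100110100
Shift right by 8: 00001
Mask low 2 bits: 01 = 1

1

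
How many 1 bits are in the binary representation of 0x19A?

0x19A = 110011010
Count the 1s: 1 + 1 + 1 + 1 + 1 = 5

5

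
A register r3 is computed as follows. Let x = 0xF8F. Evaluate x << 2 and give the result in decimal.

15932

0xF8F = 00111110001111
shift left by 2 → 11111000111100 = 15932
(equivalently, 3983 × 2^2 = 3983 × 4)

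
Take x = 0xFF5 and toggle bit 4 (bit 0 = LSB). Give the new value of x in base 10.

x = 111111110101
bit 4 is currently 1; toggle it via x ^ (1 << 4) = x ^ 16
→ 111111100101 = 4069

4069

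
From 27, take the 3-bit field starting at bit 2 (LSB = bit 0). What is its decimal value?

6

v = 000011011
Shift right by 2: 0000110
Mask low 3 bits: 110 = 6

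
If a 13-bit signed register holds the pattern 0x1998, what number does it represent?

-1640

pattern = 1100110011000 (MSB is 1 ⇒ negative)
Invert: 0011001100111, add 1 → 0011001101000 = 1640, so the value is -1640.
(Equivalently: 6552 - 2^13 = 6552 - 8192 = -1640.)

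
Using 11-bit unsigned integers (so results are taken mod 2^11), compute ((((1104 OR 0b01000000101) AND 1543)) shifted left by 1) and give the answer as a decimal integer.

1104 = 10001010000
0b01000000101 = 01000000101
→ OR → 11001010101 = 1621
1543 = 11000000111
→ AND → 11000000101 = 1541
→ shifted left by 1 (mod 2^11) → 10000001010 = 1034

1034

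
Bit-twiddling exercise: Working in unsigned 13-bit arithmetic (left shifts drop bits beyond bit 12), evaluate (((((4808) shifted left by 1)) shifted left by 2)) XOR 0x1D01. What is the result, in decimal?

4808 = 1001011001000
→ shifted left by 1 (mod 2^13) → 0010110010000 = 1424
→ shifted left by 2 (mod 2^13) → 1011001000000 = 5696
0x1D01 = 1110100000001
→ XOR → 0101101000001 = 2881

2881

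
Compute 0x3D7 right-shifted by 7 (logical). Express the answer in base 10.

0x3D7 = 1111010111
shift right by 7 → 0000000111 = 7
(equivalently, floor(983 / 128))

7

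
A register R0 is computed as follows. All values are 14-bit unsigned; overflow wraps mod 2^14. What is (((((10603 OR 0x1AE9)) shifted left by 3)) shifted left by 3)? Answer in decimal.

15040

10603 = 10100101101011
0x1AE9 = 01101011101001
→ OR → 11101111101011 = 15339
→ shifted left by 3 (mod 2^14) → 01111101011000 = 8024
→ shifted left by 3 (mod 2^14) → 11101011000000 = 15040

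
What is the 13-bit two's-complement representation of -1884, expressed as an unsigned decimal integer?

6308

1884 in 13 bits: 0011101011100
Invert: 1100010100011
Add 1:  1100010100100 = 6308
(Check: 2^13 - 1884 = 8192 - 1884 = 6308.)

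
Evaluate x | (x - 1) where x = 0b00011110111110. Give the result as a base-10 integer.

x = 11110111110 = 1982
x - 1 = 11110111101
OR    = 11110111111 = 1983
(x | (x - 1) sets all bits below the lowest set bit.)

1983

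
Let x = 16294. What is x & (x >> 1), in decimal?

8066

x = 11111110100110 = 16294
x>>1 = 01111111010011
AND  = 01111110000010 = 8066
(x & (x >> 1) has a 1 wherever x has two consecutive 1 bits.)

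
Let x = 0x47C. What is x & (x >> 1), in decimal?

60

x = 10001111100 = 1148
x>>1 = 01000111110
AND  = 00000111100 = 60
(x & (x >> 1) has a 1 wherever x has two consecutive 1 bits.)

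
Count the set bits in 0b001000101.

3

n = 1000101
Count the 1s: 1 + 1 + 1 = 3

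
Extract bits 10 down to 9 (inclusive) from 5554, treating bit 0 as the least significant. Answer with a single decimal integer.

v = 1010110110010
Shift right by 9: 1010
Mask low 2 bits: 10 = 2

2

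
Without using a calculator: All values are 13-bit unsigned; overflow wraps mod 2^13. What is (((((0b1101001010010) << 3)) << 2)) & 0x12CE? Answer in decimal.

576

0b1101001010010 = 1101001010010
→ << 3 (mod 2^13) → 1001010010000 = 4752
→ << 2 (mod 2^13) → 0101001000000 = 2624
0x12CE = 1001011001110
→ & → 0001001000000 = 576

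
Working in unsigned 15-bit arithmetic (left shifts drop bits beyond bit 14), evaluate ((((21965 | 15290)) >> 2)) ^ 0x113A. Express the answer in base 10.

21965 = 101010111001101
15290 = 011101110111010
→ | → 111111111111111 = 32767
→ >> 2 → 001111111111111 = 8191
0x113A = 001000100111010
→ ^ → 000111011000101 = 3781

3781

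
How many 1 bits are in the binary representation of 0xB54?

6

0xB54 = 101101010100
Count the 1s: 1 + 1 + 1 + 1 + 1 + 1 = 6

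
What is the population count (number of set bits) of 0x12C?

0x12C = 100101100
Count the 1s: 1 + 1 + 1 + 1 = 4

4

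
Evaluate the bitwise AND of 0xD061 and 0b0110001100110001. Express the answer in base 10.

16417

0xD061 = 1101000001100001
b = 0110001100110001
AND → 0100000000100001 = 16417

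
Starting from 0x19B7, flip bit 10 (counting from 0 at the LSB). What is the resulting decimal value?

7607

x = 1100110110111
bit 10 is currently 0; toggle it via x ^ (1 << 10) = x ^ 1024
→ 1110110110111 = 7607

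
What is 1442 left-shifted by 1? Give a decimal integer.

2884

1442 = 010110100010
shift left by 1 → 101101000100 = 2884
(equivalently, 1442 × 2^1 = 1442 × 2)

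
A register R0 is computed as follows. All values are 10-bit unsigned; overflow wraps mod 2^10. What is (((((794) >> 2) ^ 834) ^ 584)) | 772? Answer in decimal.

972

794 = 1100011010
→ >> 2 → 0011000110 = 198
834 = 1101000010
→ ^ → 1110000100 = 900
584 = 1001001000
→ ^ → 0111001100 = 460
772 = 1100000100
→ | → 1111001100 = 972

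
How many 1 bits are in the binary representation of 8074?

8074 = 1111110001010
Count the 1s: 1 + 1 + 1 + 1 + 1 + 1 + 1 + 1 = 8

8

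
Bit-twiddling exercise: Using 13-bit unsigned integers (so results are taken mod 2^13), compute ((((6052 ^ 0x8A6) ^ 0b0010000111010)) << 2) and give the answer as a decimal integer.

6052 = 1011110100100
0x8A6 = 0100010100110
→ ^ → 1111100000010 = 7938
0b0010000111010 = 0010000111010
→ ^ → 1101100111000 = 6968
→ << 2 (mod 2^13) → 0110011100000 = 3296

3296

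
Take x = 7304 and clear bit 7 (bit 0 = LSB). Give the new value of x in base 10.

7176

x = 1110010001000
bit 7 is currently 1; clear it via x & ~(1 << 7) = x & ~128
→ 1110000001000 = 7176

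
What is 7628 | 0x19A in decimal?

7646

7628 = 1110111001100
0x19A = 0000110011010
 OR → 1110111011110 = 7646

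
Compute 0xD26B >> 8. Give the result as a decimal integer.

0xD26B = 1101001001101011
shift right by 8 → 0000000011010010 = 210
(equivalently, floor(53867 / 256))

210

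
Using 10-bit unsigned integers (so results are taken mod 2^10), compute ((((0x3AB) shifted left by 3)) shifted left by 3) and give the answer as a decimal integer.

704

0x3AB = 1110101011
→ shifted left by 3 (mod 2^10) → 0101011000 = 344
→ shifted left by 3 (mod 2^10) → 1011000000 = 704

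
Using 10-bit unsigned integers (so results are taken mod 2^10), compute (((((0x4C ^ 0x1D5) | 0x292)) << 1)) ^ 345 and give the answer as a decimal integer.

623

0x4C = 0001001100
0x1D5 = 0111010101
→ ^ → 0110011001 = 409
0x292 = 1010010010
→ | → 1110011011 = 923
→ << 1 (mod 2^10) → 1100110110 = 822
345 = 0101011001
→ ^ → 1001101111 = 623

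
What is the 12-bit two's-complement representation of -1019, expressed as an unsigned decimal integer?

1019 in 12 bits: 001111111011
Invert: 110000000100
Add 1:  110000000101 = 3077
(Check: 2^12 - 1019 = 4096 - 1019 = 3077.)

3077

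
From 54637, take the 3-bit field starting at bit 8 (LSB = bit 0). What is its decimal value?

5

v = 1101010101101101
Shift right by 8: 11010101
Mask low 3 bits: 101 = 5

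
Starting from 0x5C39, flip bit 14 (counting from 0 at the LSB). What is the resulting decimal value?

x = 101110000111001
bit 14 is currently 1; toggle it via x ^ (1 << 14) = x ^ 16384
→ 001110000111001 = 7225

7225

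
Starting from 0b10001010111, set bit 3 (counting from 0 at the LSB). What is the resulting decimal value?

1119

x = 10001010111
bit 3 is currently 0; set it via x | (1 << 3) = x | 8
→ 10001011111 = 1119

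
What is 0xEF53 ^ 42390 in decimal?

19141

0xEF53 = 1110111101010011
42390 = 1010010110010110
XOR → 0100101011000101 = 19141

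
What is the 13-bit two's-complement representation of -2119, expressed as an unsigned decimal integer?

6073

2119 in 13 bits: 0100001000111
Invert: 1011110111000
Add 1:  1011110111001 = 6073
(Check: 2^13 - 2119 = 8192 - 2119 = 6073.)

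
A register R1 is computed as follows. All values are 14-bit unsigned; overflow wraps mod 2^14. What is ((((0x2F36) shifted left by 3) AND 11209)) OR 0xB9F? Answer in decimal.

0x2F36 = 10111100110110
→ shifted left by 3 (mod 2^14) → 11100110110000 = 14768
11209 = 10101111001001
→ AND → 10100110000000 = 10624
0xB9F = 00101110011111
→ OR → 10101110011111 = 11167

11167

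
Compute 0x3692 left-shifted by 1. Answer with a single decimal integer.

0x3692 = 011011010010010
shift left by 1 → 110110100100100 = 27940
(equivalently, 13970 × 2^1 = 13970 × 2)

27940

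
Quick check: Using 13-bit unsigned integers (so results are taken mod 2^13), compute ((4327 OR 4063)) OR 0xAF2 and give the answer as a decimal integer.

4327 = 1000011100111
4063 = 0111111011111
→ OR → 1111111111111 = 8191
0xAF2 = 0101011110010
→ OR → 1111111111111 = 8191

8191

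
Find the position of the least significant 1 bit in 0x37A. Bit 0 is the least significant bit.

0x37A = 1101111010
Trailing zeros: 1, so the lowest set bit is bit 1 (value 2).

1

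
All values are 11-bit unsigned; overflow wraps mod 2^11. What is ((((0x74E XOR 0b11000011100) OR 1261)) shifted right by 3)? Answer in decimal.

0x74E = 11101001110
0b11000011100 = 11000011100
→ XOR → 00101010010 = 338
1261 = 10011101101
→ OR → 10111111111 = 1535
→ shifted right by 3 → 00010111111 = 191

191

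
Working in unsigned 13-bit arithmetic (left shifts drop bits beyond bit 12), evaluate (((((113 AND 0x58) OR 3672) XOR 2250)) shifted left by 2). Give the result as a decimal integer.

113 = 0000001110001
0x58 = 0000001011000
→ AND → 0000001010000 = 80
3672 = 0111001011000
→ OR → 0111001011000 = 3672
2250 = 0100011001010
→ XOR → 0011010010010 = 1682
→ shifted left by 2 (mod 2^13) → 1101001001000 = 6728

6728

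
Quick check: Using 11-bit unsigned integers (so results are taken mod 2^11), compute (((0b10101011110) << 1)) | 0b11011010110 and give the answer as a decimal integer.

1790

0b10101011110 = 10101011110
→ << 1 (mod 2^11) → 01010111100 = 700
0b11011010110 = 11011010110
→ | → 11011111110 = 1790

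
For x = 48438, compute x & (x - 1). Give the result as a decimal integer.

48436

x = 1011110100110110 = 48438
x - 1 = 1011110100110101
AND   = 1011110100110100 = 48436
(x & (x - 1) clears the lowest set bit of x.)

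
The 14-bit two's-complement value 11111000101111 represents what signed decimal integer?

-465

pattern = 11111000101111 (MSB is 1 ⇒ negative)
Invert: 00000111010000, add 1 → 00000111010001 = 465, so the value is -465.
(Equivalently: 15919 - 2^14 = 15919 - 16384 = -465.)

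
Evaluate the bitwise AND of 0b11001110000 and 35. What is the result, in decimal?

a = 11001110000
35 = 00000100011
AND → 00000100000 = 32

32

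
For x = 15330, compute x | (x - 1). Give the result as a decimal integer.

15331

x = 11101111100010 = 15330
x - 1 = 11101111100001
OR    = 11101111100011 = 15331
(x | (x - 1) sets all bits below the lowest set bit.)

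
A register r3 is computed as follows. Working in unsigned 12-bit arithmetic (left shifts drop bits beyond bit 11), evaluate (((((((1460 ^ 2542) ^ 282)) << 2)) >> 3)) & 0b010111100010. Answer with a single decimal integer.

1460 = 010110110100
2542 = 100111101110
→ ^ → 110001011010 = 3162
282 = 000100011010
→ ^ → 110101000000 = 3392
→ << 2 (mod 2^12) → 010100000000 = 1280
→ >> 3 → 000010100000 = 160
0b010111100010 = 010111100010
→ & → 000010100000 = 160

160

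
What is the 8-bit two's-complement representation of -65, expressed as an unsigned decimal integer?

65 in 8 bits: 01000001
Invert: 10111110
Add 1:  10111111 = 191
(Check: 2^8 - 65 = 256 - 65 = 191.)

191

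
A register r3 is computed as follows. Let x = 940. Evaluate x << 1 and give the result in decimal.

940 = 01110101100
shift left by 1 → 11101011000 = 1880
(equivalently, 940 × 2^1 = 940 × 2)

1880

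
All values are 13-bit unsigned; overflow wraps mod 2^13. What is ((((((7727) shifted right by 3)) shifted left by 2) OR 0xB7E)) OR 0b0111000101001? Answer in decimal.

7727 = 1111000101111
→ shifted right by 3 → 0001111000101 = 965
→ shifted left by 2 (mod 2^13) → 0111100010100 = 3860
0xB7E = 0101101111110
→ OR → 0111101111110 = 3966
0b0111000101001 = 0111000101001
→ OR → 0111101111111 = 3967

3967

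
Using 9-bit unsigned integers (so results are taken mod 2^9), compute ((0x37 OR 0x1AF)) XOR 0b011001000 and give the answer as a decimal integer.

0x37 = 000110111
0x1AF = 110101111
→ OR → 110111111 = 447
0b011001000 = 011001000
→ XOR → 101110111 = 375

375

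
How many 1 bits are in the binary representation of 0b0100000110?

3

n = 100000110
Count the 1s: 1 + 1 + 1 = 3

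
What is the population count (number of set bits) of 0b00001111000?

4

n = 1111000
Count the 1s: 1 + 1 + 1 + 1 = 4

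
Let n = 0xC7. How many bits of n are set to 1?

0xC7 = 11000111
Count the 1s: 1 + 1 + 1 + 1 + 1 = 5

5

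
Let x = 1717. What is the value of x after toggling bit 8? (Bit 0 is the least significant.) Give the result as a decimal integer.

x = 11010110101
bit 8 is currently 0; toggle it via x ^ (1 << 8) = x ^ 256
→ 11110110101 = 1973

1973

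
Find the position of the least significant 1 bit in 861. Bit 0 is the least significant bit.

861 = 1101011101
Trailing zeros: 0, so the lowest set bit is bit 0 (value 1).

0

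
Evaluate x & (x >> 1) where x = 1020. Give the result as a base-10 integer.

508

x = 1111111100 = 1020
x>>1 = 0111111110
AND  = 0111111100 = 508
(x & (x >> 1) has a 1 wherever x has two consecutive 1 bits.)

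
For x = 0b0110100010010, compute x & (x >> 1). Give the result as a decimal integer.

1024

x = 110100010010 = 3346
x>>1 = 011010001001
AND  = 010000000000 = 1024
(x & (x >> 1) has a 1 wherever x has two consecutive 1 bits.)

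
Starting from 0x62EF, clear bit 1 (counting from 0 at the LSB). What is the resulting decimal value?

x = 110001011101111
bit 1 is currently 1; clear it via x & ~(1 << 1) = x & ~2
→ 110001011101101 = 25325

25325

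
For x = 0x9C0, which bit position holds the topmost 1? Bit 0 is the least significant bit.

0x9C0 = 100111000000
The topmost 1 is at position 11 (since 2^11 = 2048 ≤ 2496 < 4096).

11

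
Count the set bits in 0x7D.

0x7D = 1111101
Count the 1s: 1 + 1 + 1 + 1 + 1 + 1 = 6

6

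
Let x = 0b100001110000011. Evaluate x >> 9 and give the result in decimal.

x = 100001110000011
shift right by 9 → 000000000100001 = 33
(equivalently, floor(17283 / 512))

33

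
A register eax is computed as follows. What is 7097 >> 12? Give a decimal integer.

1

7097 = 1101110111001
shift right by 12 → 0000000000001 = 1
(equivalently, floor(7097 / 4096))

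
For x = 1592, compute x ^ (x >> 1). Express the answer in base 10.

1316

x = 11000111000 = 1592
x>>1 = 01100011100
XOR  = 10100100100 = 1316
(x ^ (x >> 1) gives the standard binary-reflected Gray code of x.)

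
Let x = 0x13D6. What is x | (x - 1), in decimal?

x = 1001111010110 = 5078
x - 1 = 1001111010101
OR    = 1001111010111 = 5079
(x | (x - 1) sets all bits below the lowest set bit.)

5079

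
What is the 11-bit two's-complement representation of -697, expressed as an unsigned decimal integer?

697 in 11 bits: 01010111001
Invert: 10101000110
Add 1:  10101000111 = 1351
(Check: 2^11 - 697 = 2048 - 697 = 1351.)

1351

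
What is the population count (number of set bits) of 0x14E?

0x14E = 101001110
Count the 1s: 1 + 1 + 1 + 1 + 1 = 5

5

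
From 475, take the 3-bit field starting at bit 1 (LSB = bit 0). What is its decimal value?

v = 111011011
Shift right by 1: 11101101
Mask low 3 bits: 101 = 5

5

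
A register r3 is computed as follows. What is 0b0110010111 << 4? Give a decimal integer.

6512

x = 0000110010111
shift left by 4 → 1100101110000 = 6512
(equivalently, 407 × 2^4 = 407 × 16)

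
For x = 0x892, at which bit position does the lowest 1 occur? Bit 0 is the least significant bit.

1

0x892 = 100010010010
Trailing zeros: 1, so the lowest set bit is bit 1 (value 2).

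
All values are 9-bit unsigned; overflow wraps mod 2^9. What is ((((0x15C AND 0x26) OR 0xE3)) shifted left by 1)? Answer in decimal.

462

0x15C = 101011100
0x26 = 000100110
→ AND → 000000100 = 4
0xE3 = 011100011
→ OR → 011100111 = 231
→ shifted left by 1 (mod 2^9) → 111001110 = 462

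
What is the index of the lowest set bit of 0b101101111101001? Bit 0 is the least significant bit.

0

0b101101111101001 = 101101111101001
Trailing zeros: 0, so the lowest set bit is bit 0 (value 1).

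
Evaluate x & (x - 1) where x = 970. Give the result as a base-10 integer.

x = 1111001010 = 970
x - 1 = 1111001001
AND   = 1111001000 = 968
(x & (x - 1) clears the lowest set bit of x.)

968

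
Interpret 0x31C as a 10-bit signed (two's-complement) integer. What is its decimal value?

pattern = 1100011100 (MSB is 1 ⇒ negative)
Invert: 0011100011, add 1 → 0011100100 = 228, so the value is -228.
(Equivalently: 796 - 2^10 = 796 - 1024 = -228.)

-228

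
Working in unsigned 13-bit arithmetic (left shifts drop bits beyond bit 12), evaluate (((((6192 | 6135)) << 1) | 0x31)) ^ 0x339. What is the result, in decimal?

6192 = 1100000110000
6135 = 1011111110111
→ | → 1111111110111 = 8183
→ << 1 (mod 2^13) → 1111111101110 = 8174
0x31 = 0000000110001
→ | → 1111111111111 = 8191
0x339 = 0001100111001
→ ^ → 1110011000110 = 7366

7366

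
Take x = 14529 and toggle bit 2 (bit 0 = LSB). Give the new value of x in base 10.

x = 0011100011000001
bit 2 is currently 0; toggle it via x ^ (1 << 2) = x ^ 4
→ 0011100011000101 = 14533

14533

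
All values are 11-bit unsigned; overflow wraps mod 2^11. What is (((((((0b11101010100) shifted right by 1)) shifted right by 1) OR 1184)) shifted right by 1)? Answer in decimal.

0b11101010100 = 11101010100
→ shifted right by 1 → 01110101010 = 938
→ shifted right by 1 → 00111010101 = 469
1184 = 10010100000
→ OR → 10111110101 = 1525
→ shifted right by 1 → 01011111010 = 762

762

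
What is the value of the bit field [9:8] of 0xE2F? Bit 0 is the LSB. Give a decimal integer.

2

v = 111000101111
Shift right by 8: 1110
Mask low 2 bits: 10 = 2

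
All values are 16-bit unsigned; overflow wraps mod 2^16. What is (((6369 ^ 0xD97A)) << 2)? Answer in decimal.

6369 = 0001100011100001
0xD97A = 1101100101111010
→ ^ → 1100000110011011 = 49563
→ << 2 (mod 2^16) → 0000011001101100 = 1644

1644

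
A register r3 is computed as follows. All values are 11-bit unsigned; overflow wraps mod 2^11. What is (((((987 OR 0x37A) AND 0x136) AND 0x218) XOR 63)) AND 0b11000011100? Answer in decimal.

987 = 01111011011
0x37A = 01101111010
→ OR → 01111111011 = 1019
0x136 = 00100110110
→ AND → 00100110010 = 306
0x218 = 01000011000
→ AND → 00000010000 = 16
63 = 00000111111
→ XOR → 00000101111 = 47
0b11000011100 = 11000011100
→ AND → 00000001100 = 12

12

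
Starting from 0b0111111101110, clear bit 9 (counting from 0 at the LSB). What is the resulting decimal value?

3566

x = 0111111101110
bit 9 is currently 1; clear it via x & ~(1 << 9) = x & ~512
→ 0110111101110 = 3566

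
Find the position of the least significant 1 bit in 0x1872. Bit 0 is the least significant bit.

0x1872 = 1100001110010
Trailing zeros: 1, so the lowest set bit is bit 1 (value 2).

1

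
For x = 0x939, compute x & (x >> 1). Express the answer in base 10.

x = 100100111001 = 2361
x>>1 = 010010011100
AND  = 000000011000 = 24
(x & (x >> 1) has a 1 wherever x has two consecutive 1 bits.)

24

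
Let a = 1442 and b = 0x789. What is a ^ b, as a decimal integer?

1442 = 10110100010
0x789 = 11110001001
XOR → 01000101011 = 555

555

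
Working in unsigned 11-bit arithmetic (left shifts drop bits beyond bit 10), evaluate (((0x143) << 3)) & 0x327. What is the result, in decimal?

0x143 = 00101000011
→ << 3 (mod 2^11) → 01000011000 = 536
0x327 = 01100100111
→ & → 01000000000 = 512

512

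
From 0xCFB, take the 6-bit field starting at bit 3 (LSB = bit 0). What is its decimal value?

31

v = 00110011111011
Shift right by 3: 00110011111
Mask low 6 bits: 011111 = 31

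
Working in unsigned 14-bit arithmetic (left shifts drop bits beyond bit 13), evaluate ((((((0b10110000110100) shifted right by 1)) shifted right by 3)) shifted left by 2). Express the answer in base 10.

0b10110000110100 = 10110000110100
→ shifted right by 1 → 01011000011010 = 5658
→ shifted right by 3 → 00001011000011 = 707
→ shifted left by 2 (mod 2^14) → 00101100001100 = 2828

2828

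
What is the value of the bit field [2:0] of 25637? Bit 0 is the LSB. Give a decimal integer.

5

v = 110010000100101
Shift right by 0: 110010000100101
Mask low 3 bits: 101 = 5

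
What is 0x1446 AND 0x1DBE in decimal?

0x1446 = 1010001000110
0x1DBE = 1110110111110
AND → 1010000000110 = 5126

5126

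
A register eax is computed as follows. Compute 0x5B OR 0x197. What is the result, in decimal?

479

0x5B = 001011011
0x197 = 110010111
 OR → 111011111 = 479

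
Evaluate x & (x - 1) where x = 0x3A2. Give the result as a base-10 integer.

928

x = 1110100010 = 930
x - 1 = 1110100001
AND   = 1110100000 = 928
(x & (x - 1) clears the lowest set bit of x.)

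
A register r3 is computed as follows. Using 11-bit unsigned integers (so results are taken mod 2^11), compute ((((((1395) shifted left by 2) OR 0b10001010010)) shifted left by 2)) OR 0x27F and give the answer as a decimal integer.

1395 = 10101110011
→ shifted left by 2 (mod 2^11) → 10111001100 = 1484
0b10001010010 = 10001010010
→ OR → 10111011110 = 1502
→ shifted left by 2 (mod 2^11) → 11101111000 = 1912
0x27F = 01001111111
→ OR → 11101111111 = 1919

1919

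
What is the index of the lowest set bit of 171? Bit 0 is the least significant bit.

0

171 = 10101011
Trailing zeros: 0, so the lowest set bit is bit 0 (value 1).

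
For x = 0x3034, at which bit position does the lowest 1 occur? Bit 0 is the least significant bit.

2

0x3034 = 11000000110100
Trailing zeros: 2, so the lowest set bit is bit 2 (value 4).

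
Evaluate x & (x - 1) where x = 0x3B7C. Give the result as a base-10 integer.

x = 11101101111100 = 15228
x - 1 = 11101101111011
AND   = 11101101111000 = 15224
(x & (x - 1) clears the lowest set bit of x.)

15224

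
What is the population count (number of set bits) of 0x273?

6

0x273 = 1001110011
Count the 1s: 1 + 1 + 1 + 1 + 1 + 1 = 6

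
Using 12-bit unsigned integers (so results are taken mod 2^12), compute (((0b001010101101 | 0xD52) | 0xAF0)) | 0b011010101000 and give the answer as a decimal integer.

0b001010101101 = 001010101101
0xD52 = 110101010010
→ | → 111111111111 = 4095
0xAF0 = 101011110000
→ | → 111111111111 = 4095
0b011010101000 = 011010101000
→ | → 111111111111 = 4095

4095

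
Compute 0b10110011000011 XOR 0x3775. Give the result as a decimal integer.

a = 10110011000011
0x3775 = 11011101110101
XOR → 01101110110110 = 7094

7094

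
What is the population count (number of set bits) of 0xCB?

5

0xCB = 11001011
Count the 1s: 1 + 1 + 1 + 1 + 1 = 5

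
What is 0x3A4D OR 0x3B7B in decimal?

15231

0x3A4D = 11101001001101
0x3B7B = 11101101111011
 OR → 11101101111111 = 15231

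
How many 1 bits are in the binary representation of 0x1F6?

0x1F6 = 111110110
Count the 1s: 1 + 1 + 1 + 1 + 1 + 1 + 1 = 7

7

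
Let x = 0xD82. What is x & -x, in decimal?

2

x = 110110000010 = 3458
-x (two's complement) = …001001111110
AND   = 000000000010 = 2
(x & -x isolates the lowest set bit of x.)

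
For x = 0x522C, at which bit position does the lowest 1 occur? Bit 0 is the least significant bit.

0x522C = 101001000101100
Trailing zeros: 2, so the lowest set bit is bit 2 (value 4).

2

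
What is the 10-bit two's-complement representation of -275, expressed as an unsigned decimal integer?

749

275 in 10 bits: 0100010011
Invert: 1011101100
Add 1:  1011101101 = 749
(Check: 2^10 - 275 = 1024 - 275 = 749.)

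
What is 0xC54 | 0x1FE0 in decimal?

8180

0xC54 = 0110001010100
0x1FE0 = 1111111100000
 OR → 1111111110100 = 8180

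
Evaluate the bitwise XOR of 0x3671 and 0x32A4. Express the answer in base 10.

1237

0x3671 = 11011001110001
0x32A4 = 11001010100100
XOR → 00010011010101 = 1237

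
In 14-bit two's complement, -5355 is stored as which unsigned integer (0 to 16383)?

5355 in 14 bits: 01010011101011
Invert: 10101100010100
Add 1:  10101100010101 = 11029
(Check: 2^14 - 5355 = 16384 - 5355 = 11029.)

11029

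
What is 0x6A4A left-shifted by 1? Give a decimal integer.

0x6A4A = 0110101001001010
shift left by 1 → 1101010010010100 = 54420
(equivalently, 27210 × 2^1 = 27210 × 2)

54420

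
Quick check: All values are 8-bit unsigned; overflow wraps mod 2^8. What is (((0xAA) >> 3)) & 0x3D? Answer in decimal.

21

0xAA = 10101010
→ >> 3 → 00010101 = 21
0x3D = 00111101
→ & → 00010101 = 21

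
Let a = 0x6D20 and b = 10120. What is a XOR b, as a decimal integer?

19112

0x6D20 = 110110100100000
10120 = 010011110001000
XOR → 100101010101000 = 19112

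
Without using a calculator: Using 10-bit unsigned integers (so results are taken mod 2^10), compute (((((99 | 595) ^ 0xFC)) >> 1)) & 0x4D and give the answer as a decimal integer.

69

99 = 0001100011
595 = 1001010011
→ | → 1001110011 = 627
0xFC = 0011111100
→ ^ → 1010001111 = 655
→ >> 1 → 0101000111 = 327
0x4D = 0001001101
→ & → 0001000101 = 69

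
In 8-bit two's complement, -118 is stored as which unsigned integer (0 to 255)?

118 in 8 bits: 01110110
Invert: 10001001
Add 1:  10001010 = 138
(Check: 2^8 - 118 = 256 - 118 = 138.)

138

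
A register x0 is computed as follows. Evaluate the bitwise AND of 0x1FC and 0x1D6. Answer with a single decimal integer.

468

0x1FC = 111111100
0x1D6 = 111010110
AND → 111010100 = 468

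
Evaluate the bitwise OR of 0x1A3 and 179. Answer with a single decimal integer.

0x1A3 = 110100011
179 = 010110011
 OR → 110110011 = 435

435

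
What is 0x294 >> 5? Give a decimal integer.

20

0x294 = 1010010100
shift right by 5 → 0000010100 = 20
(equivalently, floor(660 / 32))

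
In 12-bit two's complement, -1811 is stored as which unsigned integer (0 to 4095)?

2285

1811 in 12 bits: 011100010011
Invert: 100011101100
Add 1:  100011101101 = 2285
(Check: 2^12 - 1811 = 4096 - 1811 = 2285.)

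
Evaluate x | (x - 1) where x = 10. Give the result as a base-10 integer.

x = 1010 = 10
x - 1 = 1001
OR    = 1011 = 11
(x | (x - 1) sets all bits below the lowest set bit.)

11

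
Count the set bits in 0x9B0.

0x9B0 = 100110110000
Count the 1s: 1 + 1 + 1 + 1 + 1 = 5

5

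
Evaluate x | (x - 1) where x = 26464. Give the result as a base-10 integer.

x = 110011101100000 = 26464
x - 1 = 110011101011111
OR    = 110011101111111 = 26495
(x | (x - 1) sets all bits below the lowest set bit.)

26495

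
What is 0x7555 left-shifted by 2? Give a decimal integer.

0x7555 = 00111010101010101
shift left by 2 → 11101010101010100 = 120148
(equivalently, 30037 × 2^2 = 30037 × 4)

120148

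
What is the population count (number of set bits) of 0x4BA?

0x4BA = 10010111010
Count the 1s: 1 + 1 + 1 + 1 + 1 + 1 = 6

6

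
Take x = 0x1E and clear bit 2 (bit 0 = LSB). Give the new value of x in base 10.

26

x = 00011110
bit 2 is currently 1; clear it via x & ~(1 << 2) = x & ~4
→ 00011010 = 26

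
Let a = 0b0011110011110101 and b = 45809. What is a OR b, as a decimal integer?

48885

a = 0011110011110101
45809 = 1011001011110001
 OR → 1011111011110101 = 48885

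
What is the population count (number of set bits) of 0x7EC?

8

0x7EC = 11111101100
Count the 1s: 1 + 1 + 1 + 1 + 1 + 1 + 1 + 1 = 8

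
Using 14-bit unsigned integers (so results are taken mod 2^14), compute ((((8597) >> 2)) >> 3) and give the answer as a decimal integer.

268

8597 = 10000110010101
→ >> 2 → 00100001100101 = 2149
→ >> 3 → 00000100001100 = 268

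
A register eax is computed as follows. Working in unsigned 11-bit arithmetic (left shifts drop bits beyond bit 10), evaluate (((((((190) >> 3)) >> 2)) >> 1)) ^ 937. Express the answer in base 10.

939

190 = 00010111110
→ >> 3 → 00000010111 = 23
→ >> 2 → 00000000101 = 5
→ >> 1 → 00000000010 = 2
937 = 01110101001
→ ^ → 01110101011 = 939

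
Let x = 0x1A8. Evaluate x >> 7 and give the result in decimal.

0x1A8 = 110101000
shift right by 7 → 000000011 = 3
(equivalently, floor(424 / 128))

3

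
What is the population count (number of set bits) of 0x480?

0x480 = 10010000000
Count the 1s: 1 + 1 = 2

2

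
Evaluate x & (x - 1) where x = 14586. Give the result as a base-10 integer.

14584

x = 11100011111010 = 14586
x - 1 = 11100011111001
AND   = 11100011111000 = 14584
(x & (x - 1) clears the lowest set bit of x.)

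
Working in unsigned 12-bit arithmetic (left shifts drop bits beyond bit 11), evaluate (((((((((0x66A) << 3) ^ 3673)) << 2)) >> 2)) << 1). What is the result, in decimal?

0x66A = 011001101010
→ << 3 (mod 2^12) → 001101010000 = 848
3673 = 111001011001
→ ^ → 110100001001 = 3337
→ << 2 (mod 2^12) → 010000100100 = 1060
→ >> 2 → 000100001001 = 265
→ << 1 (mod 2^12) → 001000010010 = 530

530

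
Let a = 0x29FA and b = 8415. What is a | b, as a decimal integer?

0x29FA = 10100111111010
8415 = 10000011011111
 OR → 10100111111111 = 10751

10751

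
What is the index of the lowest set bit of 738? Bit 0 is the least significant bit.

1

738 = 1011100010
Trailing zeros: 1, so the lowest set bit is bit 1 (value 2).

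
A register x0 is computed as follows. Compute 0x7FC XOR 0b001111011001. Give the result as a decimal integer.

0x7FC = 11111111100
b = 01111011001
XOR → 10000100101 = 1061

1061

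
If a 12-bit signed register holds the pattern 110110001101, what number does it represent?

-627

pattern = 110110001101 (MSB is 1 ⇒ negative)
Invert: 001001110010, add 1 → 001001110011 = 627, so the value is -627.
(Equivalently: 3469 - 2^12 = 3469 - 4096 = -627.)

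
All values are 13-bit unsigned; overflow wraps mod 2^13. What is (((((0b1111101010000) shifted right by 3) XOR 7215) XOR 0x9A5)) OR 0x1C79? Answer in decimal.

7801

0b1111101010000 = 1111101010000
→ shifted right by 3 → 0001111101010 = 1002
7215 = 1110000101111
→ XOR → 1111111000101 = 8133
0x9A5 = 0100110100101
→ XOR → 1011001100000 = 5728
0x1C79 = 1110001111001
→ OR → 1111001111001 = 7801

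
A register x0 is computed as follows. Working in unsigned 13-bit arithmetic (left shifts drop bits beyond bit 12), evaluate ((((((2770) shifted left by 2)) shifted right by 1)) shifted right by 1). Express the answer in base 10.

2770 = 0101011010010
→ shifted left by 2 (mod 2^13) → 0101101001000 = 2888
→ shifted right by 1 → 0010110100100 = 1444
→ shifted right by 1 → 0001011010010 = 722

722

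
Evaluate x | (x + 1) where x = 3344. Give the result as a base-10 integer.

x = 110100010000 = 3344
x + 1 = 110100010001
OR    = 110100010001 = 3345
(x | (x + 1) sets the lowest cleared bit.)

3345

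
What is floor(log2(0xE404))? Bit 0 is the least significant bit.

15

0xE404 = 1110010000000100
The topmost 1 is at position 15 (since 2^15 = 32768 ≤ 58372 < 65536).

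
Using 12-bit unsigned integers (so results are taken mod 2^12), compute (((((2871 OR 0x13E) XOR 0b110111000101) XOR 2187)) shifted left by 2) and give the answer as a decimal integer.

2500

2871 = 101100110111
0x13E = 000100111110
→ OR → 101100111111 = 2879
0b110111000101 = 110111000101
→ XOR → 011011111010 = 1786
2187 = 100010001011
→ XOR → 111001110001 = 3697
→ shifted left by 2 (mod 2^12) → 100111000100 = 2500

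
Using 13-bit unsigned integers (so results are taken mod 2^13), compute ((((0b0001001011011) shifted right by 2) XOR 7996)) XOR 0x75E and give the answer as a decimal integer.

0b0001001011011 = 0001001011011
→ shifted right by 2 → 0000010010110 = 150
7996 = 1111100111100
→ XOR → 1111110101010 = 8106
0x75E = 0011101011110
→ XOR → 1100011110100 = 6388

6388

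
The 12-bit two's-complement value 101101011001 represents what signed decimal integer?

-1191

pattern = 101101011001 (MSB is 1 ⇒ negative)
Invert: 010010100110, add 1 → 010010100111 = 1191, so the value is -1191.
(Equivalently: 2905 - 2^12 = 2905 - 4096 = -1191.)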